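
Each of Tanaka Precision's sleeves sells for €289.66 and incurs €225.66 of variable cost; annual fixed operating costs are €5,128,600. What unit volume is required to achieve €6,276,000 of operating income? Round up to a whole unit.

Each unit contributes €289.66 − €225.66 = €64.00.
Required volume = (fixed costs + target profit) ÷ CM = (€5,128,600 + €6,276,000) ÷ €64.00 = 178,196.88, so 178,197 sleeves.

178,197 sleeves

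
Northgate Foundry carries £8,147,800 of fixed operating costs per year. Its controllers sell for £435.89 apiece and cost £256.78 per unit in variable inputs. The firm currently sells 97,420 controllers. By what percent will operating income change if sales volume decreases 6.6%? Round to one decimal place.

Contribution at this volume is 97,420 × £179.11 = £17,448,896.20.
Operating income = contribution − fixed costs = £17,448,896.20 − £8,147,800 = £9,301,096.20.
DOL = contribution ÷ EBIT = £17,448,896.20 ÷ £9,301,096.20 = 1.8760.
%ΔEBIT = DOL × %ΔSales = 1.8760 × -6.6% = -12.4%.

-12.4%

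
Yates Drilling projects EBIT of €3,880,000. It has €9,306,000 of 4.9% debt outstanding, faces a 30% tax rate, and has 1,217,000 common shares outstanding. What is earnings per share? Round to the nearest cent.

€1.97

Interest = €455,994.00, so EBT = €3,880,000 − €455,994.00 = €3,424,006.00.
After tax at 30%: net income = €3,424,006.00 × 0.70 = €2,396,804.20.
Per share: €2,396,804.20 / 1,217,000 shares = €1.97.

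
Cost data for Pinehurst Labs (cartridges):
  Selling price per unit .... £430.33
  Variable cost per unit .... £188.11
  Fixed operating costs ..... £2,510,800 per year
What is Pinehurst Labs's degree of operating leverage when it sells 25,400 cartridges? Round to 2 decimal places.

Contribution at this volume is 25,400 × £242.22 = £6,152,388.00.
Operating income = contribution − fixed costs = £6,152,388.00 − £2,510,800 = £3,641,588.00.
DOL = contribution ÷ EBIT = £6,152,388.00 ÷ £3,641,588.00 = 1.6895.

1.69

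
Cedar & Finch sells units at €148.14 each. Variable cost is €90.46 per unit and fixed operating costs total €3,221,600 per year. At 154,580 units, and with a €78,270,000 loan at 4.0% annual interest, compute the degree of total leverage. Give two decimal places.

Contribution at this volume is 154,580 × €57.68 = €8,916,174.40.
EBIT = €8,916,174.40 − €3,221,600 = €5,694,574.40. Interest = €3,130,800.00, so EBIT − I = €2,563,774.40.
Degree of total leverage = total CM / (EBIT − interest) = €8,916,174.40 / €2,563,774.40 = 3.4778.

3.48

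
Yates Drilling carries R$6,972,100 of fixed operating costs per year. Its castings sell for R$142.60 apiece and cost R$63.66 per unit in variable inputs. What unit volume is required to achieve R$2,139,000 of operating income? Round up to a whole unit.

Each unit contributes R$142.60 − R$63.66 = R$78.94.
Units = (FC + target) / CM = (R$6,972,100 + R$2,139,000) / R$78.94 = 115,418.04, so 115,419 castings.

115,419 castings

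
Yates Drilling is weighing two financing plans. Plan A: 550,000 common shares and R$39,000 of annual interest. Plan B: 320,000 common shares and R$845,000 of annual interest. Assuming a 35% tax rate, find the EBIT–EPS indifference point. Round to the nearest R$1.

R$1,966,391

Set EPS_A = EPS_B: (EBIT − R$39,000)(1 − 0.35) ÷ 550,000 = (EBIT − R$845,000)(1 − 0.35) ÷ 320,000.
The (1 − t) factor cancels: (EBIT − 39,000) × 320,000 = (EBIT − 845,000) × 550,000.
EBIT × (550,000 − 320,000) = 845,000 × 550,000 − 39,000 × 320,000 = 452,270,000,000, so EBIT = 452,270,000,000 ÷ 230,000 = 1,966,391.30.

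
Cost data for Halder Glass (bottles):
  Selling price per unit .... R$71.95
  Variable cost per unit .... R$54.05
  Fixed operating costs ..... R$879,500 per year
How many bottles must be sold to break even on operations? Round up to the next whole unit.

49,135 bottles

Contribution margin per unit = R$71.95 − R$54.05 = R$17.90.
Break-even volume = fixed costs ÷ CM per unit = R$879,500 ÷ R$17.90 = 49,134.08, so 49,135 bottles.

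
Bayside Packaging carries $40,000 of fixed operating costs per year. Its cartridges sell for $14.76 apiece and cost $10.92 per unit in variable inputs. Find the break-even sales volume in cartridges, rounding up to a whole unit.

10,417 cartridges

Contribution margin per unit = $14.76 − $10.92 = $3.84.
Units to break even: $40,000 ÷ $3.84 = 10,416.67, rounded up to 10,417.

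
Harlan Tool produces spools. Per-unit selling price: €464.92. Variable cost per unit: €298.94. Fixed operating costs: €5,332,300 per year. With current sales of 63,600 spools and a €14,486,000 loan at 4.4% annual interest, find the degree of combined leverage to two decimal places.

Total contribution margin = 63,600 × €165.98 = €10,556,328.00.
Operating income = contribution − fixed costs = €10,556,328.00 − €5,332,300 = €5,224,028.00. Interest = €637,384.00.
DOL = €10,556,328.00 ÷ €5,224,028.00 = 2.0207; DFL = €5,224,028.00 ÷ €4,586,644.00 = 1.1390.
Combined leverage = 2.0207 × 1.1390 = 2.3016.

2.30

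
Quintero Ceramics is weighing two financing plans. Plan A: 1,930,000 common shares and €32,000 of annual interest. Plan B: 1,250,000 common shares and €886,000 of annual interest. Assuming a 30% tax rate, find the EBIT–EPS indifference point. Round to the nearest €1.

At indifference, (EBIT − 32,000)(1 − t)/1,930,000 = (EBIT − 886,000)(1 − t)/1,250,000.
The (1 − t) factor cancels: (EBIT − 32,000) × 1,250,000 = (EBIT − 886,000) × 1,930,000.
EBIT × (1,930,000 − 1,250,000) = 886,000 × 1,930,000 − 32,000 × 1,250,000 = 1,669,980,000,000, so EBIT = 1,669,980,000,000 ÷ 680,000 = 2,455,852.94.

€2,455,853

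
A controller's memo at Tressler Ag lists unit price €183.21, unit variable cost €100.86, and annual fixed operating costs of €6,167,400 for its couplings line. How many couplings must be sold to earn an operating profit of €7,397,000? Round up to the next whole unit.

164,717 couplings

Unit CM = price − variable cost = €183.21 − €100.86 = €82.35.
Units = (FC + target) / CM = (€6,167,400 + €7,397,000) / €82.35 = 164,716.45, so 164,717 couplings.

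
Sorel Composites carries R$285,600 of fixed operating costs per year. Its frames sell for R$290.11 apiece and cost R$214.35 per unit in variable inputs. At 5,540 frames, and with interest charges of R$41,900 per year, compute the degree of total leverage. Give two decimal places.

4.55

At 5,540 units, contribution = 5,540 × R$75.76 = R$419,710.40.
Operating income = contribution − fixed costs = R$419,710.40 − R$285,600 = R$134,110.40. Interest = R$41,900.00, so EBIT − I = R$92,210.40.
DCL = contribution ÷ (EBIT − I) = R$419,710.40 ÷ R$92,210.40 = 4.5517.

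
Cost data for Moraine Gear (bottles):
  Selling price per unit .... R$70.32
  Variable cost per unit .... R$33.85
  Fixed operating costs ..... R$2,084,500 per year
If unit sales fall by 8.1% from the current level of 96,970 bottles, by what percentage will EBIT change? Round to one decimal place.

-19.7%

Contribution at this volume is 96,970 × R$36.47 = R$3,536,495.90.
Subtracting fixed costs: EBIT = R$3,536,495.90 − R$2,084,500 = R$1,451,995.90.
DOL = contribution ÷ EBIT = R$3,536,495.90 ÷ R$1,451,995.90 = 2.4356.
So EBIT moves 2.4356 × (-8.1%) = -19.7%.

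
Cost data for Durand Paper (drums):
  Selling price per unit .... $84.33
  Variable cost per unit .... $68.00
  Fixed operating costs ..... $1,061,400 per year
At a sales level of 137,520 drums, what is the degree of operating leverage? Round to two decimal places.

Contribution at this volume is 137,520 × $16.33 = $2,245,701.60.
EBIT = $2,245,701.60 − $1,061,400 = $1,184,301.60.
DOL = contribution ÷ EBIT = $2,245,701.60 ÷ $1,184,301.60 = 1.8962.

1.90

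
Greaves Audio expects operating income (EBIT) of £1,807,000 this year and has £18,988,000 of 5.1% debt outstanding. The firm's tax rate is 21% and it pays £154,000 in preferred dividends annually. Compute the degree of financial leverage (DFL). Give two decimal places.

2.81

Interest = £968,388.00.
Pre-tax preferred-dividend burden = £154,000 ÷ (1 − 0.21) = £194,936.71.
DFL = EBIT ÷ [EBIT − I − D_p/(1−t)] = £1,807,000 ÷ [£1,807,000 − £968,388.00 − £194,936.71] = £1,807,000 ÷ £643,675.29 = 2.8073.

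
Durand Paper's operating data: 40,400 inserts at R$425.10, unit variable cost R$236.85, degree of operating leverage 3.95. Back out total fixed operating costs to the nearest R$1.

R$5,679,908

Total contribution margin = 40,400 × R$188.25 = R$7,605,300.00.
Since DOL = CM ÷ EBIT, EBIT = R$7,605,300.00 ÷ 3.95 = R$1,925,392.41.
And FC = contribution − EBIT = R$7,605,300.00 − R$1,925,392.41 = R$5,679,908.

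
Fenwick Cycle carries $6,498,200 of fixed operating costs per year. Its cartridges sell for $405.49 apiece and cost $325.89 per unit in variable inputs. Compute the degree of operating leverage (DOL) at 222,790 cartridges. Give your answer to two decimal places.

1.58

Contribution at this volume is 222,790 × $79.60 = $17,734,084.00.
EBIT = $17,734,084.00 − $6,498,200 = $11,235,884.00.
DOL = contribution ÷ EBIT = $17,734,084.00 ÷ $11,235,884.00 = 1.5783.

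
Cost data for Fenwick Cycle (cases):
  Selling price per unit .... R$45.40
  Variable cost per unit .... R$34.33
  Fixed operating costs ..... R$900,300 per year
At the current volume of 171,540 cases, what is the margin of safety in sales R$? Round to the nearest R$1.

R$4,095,629

Unit CM = price − variable cost = R$45.40 − R$34.33 = R$11.07. Break-even units = R$900,300 ÷ R$11.07 = 81,327.91; break-even revenue = 81,327.91 × R$45.40 = R$3,692,287.26.
Current sales = 171,540 × R$45.40 = R$7,787,916.00.
Margin of safety = R$7,787,916.00 − R$3,692,287.26 = R$4,095,629.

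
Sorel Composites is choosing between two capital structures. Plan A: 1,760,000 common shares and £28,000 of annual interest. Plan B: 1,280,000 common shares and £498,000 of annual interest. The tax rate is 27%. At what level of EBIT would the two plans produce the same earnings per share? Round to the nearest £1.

£1,751,333

At indifference, (EBIT − 28,000)(1 − t)/1,760,000 = (EBIT − 498,000)(1 − t)/1,280,000.
Cancelling (1 − t) and cross-multiplying: 1,280,000·(EBIT − 28,000) = 1,760,000·(EBIT − 498,000).
EBIT × (1,760,000 − 1,280,000) = 498,000 × 1,760,000 − 28,000 × 1,280,000 = 840,640,000,000, so EBIT = 840,640,000,000 ÷ 480,000 = 1,751,333.33.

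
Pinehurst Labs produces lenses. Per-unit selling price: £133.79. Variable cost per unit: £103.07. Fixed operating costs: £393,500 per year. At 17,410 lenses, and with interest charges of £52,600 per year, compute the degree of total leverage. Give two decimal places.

6.03

At 17,410 units, contribution = 17,410 × £30.72 = £534,835.20.
Operating income = contribution − fixed costs = £534,835.20 − £393,500 = £141,335.20. Interest = £52,600.00, so EBIT − I = £88,735.20.
DCL = contribution ÷ (EBIT − I) = £534,835.20 ÷ £88,735.20 = 6.0273.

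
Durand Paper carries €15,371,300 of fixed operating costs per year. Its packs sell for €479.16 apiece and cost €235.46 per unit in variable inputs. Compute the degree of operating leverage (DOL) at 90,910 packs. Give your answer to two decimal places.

3.27

Total contribution margin = 90,910 × €243.70 = €22,154,767.00.
Operating income = contribution − fixed costs = €22,154,767.00 − €15,371,300 = €6,783,467.00.
DOL = contribution ÷ EBIT = €22,154,767.00 ÷ €6,783,467.00 = 3.2660.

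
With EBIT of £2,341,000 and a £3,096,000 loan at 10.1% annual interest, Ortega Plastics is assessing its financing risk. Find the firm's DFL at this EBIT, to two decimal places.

1.15

Annual interest charges come to £312,696.00.
DFL = EBIT ÷ (EBIT − I) = £2,341,000 ÷ (£2,341,000 − £312,696.00) = £2,341,000 ÷ £2,028,304.00 = 1.1542.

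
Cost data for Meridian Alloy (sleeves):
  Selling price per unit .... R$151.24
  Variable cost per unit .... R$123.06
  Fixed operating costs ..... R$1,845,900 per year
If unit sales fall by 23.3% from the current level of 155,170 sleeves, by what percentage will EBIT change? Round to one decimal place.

-40.3%

Contribution at this volume is 155,170 × R$28.18 = R$4,372,690.60.
EBIT = R$4,372,690.60 − R$1,845,900 = R$2,526,790.60.
So DOL = total CM / EBIT = R$4,372,690.60 / R$2,526,790.60 = 1.7305.
%ΔEBIT = DOL × %ΔSales = 1.7305 × -23.3% = -40.3%.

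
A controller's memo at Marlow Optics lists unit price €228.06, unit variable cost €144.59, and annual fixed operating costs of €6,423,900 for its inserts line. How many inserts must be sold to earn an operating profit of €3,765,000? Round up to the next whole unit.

122,067 inserts

Contribution margin per unit = €228.06 − €144.59 = €83.47.
Required volume = (fixed costs + target profit) ÷ CM = (€6,423,900 + €3,765,000) ÷ €83.47 = 122,066.61, so 122,067 inserts.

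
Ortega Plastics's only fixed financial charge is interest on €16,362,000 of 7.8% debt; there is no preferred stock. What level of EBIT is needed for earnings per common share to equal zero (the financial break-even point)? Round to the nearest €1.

Annual interest = 7.8% × €16,362,000 = €1,276,236.00.
Without preferred stock the financial break-even is simply EBIT = interest = €1,276,236.00.

€1,276,236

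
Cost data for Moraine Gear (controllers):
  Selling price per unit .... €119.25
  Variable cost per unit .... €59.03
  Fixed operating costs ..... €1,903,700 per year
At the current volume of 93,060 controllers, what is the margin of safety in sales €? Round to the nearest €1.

Unit CM = price − variable cost = €119.25 − €59.03 = €60.22. Break-even units = €1,903,700 ÷ €60.22 = 31,612.42; break-even revenue = 31,612.42 × €119.25 = €3,769,781.22.
Current sales = 93,060 × €119.25 = €11,097,405.00.
Margin of safety = €11,097,405.00 − €3,769,781.22 = €7,327,624.

€7,327,624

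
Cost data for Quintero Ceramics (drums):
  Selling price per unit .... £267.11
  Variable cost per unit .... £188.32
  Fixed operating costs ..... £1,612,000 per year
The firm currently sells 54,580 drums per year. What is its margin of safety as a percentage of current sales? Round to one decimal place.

62.5%

Each unit contributes £267.11 − £188.32 = £78.79. Break-even units = £1,612,000 ÷ £78.79 = 20,459.45; break-even revenue = 20,459.45 × £267.11 = £5,464,923.47.
Current sales = 54,580 × £267.11 = £14,578,863.80.
Margin of safety = (£14,578,863.80 − £5,464,923.47) ÷ £14,578,863.80 = 62.5%.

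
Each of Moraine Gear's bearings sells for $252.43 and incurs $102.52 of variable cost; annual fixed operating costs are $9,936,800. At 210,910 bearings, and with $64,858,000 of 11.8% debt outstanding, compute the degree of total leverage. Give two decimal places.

Total contribution margin = 210,910 × $149.91 = $31,617,518.10.
Operating income = contribution − fixed costs = $31,617,518.10 − $9,936,800 = $21,680,718.10. Interest = $7,653,244.00, so EBIT − I = $14,027,474.10.
DCL = contribution ÷ (EBIT − I) = $31,617,518.10 ÷ $14,027,474.10 = 2.2540.

2.25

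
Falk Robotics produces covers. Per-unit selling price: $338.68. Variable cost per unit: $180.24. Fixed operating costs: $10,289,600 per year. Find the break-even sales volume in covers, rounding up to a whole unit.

64,944 covers

Unit CM = price − variable cost = $338.68 − $180.24 = $158.44.
Break-even volume = fixed costs ÷ CM per unit = $10,289,600 ÷ $158.44 = 64,943.20, so 64,944 covers.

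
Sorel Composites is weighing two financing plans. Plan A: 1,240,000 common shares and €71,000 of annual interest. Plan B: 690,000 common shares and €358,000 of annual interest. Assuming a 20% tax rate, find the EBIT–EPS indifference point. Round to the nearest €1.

€718,055

Set EPS_A = EPS_B: (EBIT − €71,000)(1 − 0.20) ÷ 1,240,000 = (EBIT − €358,000)(1 − 0.20) ÷ 690,000.
Cancelling (1 − t) and cross-multiplying: 690,000·(EBIT − 71,000) = 1,240,000·(EBIT − 358,000).
EBIT × (1,240,000 − 690,000) = 358,000 × 1,240,000 − 71,000 × 690,000 = 394,930,000,000, so EBIT = 394,930,000,000 ÷ 550,000 = 718,054.55.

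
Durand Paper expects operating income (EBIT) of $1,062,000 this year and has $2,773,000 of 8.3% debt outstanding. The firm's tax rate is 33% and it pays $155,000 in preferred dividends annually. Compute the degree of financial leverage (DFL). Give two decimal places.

Interest = $230,159.00.
Preferred dividends grossed up pre-tax: $155,000 / (1 − 0.33) = $231,343.28.
DFL = EBIT ÷ [EBIT − I − D_p/(1−t)] = $1,062,000 ÷ [$1,062,000 − $230,159.00 − $231,343.28] = $1,062,000 ÷ $600,497.72 = 1.7685.

1.77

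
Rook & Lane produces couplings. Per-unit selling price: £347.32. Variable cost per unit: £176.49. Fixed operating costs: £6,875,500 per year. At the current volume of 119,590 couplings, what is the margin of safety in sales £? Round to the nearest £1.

Each unit contributes £347.32 − £176.49 = £170.83. Break-even units = £6,875,500 ÷ £170.83 = 40,247.61; break-even revenue = 40,247.61 × £347.32 = £13,978,801.50.
Current sales = 119,590 × £347.32 = £41,535,998.80.
Margin of safety = £41,535,998.80 − £13,978,801.50 = £27,557,197.

£27,557,197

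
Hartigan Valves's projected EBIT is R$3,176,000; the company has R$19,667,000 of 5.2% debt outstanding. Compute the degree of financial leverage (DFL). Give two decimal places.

1.47

Annual interest charges come to R$1,022,684.00.
Degree of financial leverage = EBIT / (EBIT − interest) = R$3,176,000 / R$2,153,316.00 = 1.4749.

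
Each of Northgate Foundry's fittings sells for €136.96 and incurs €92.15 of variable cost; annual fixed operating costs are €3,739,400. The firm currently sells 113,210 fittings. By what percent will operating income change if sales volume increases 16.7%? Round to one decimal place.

+63.5%

At 113,210 units, contribution = 113,210 × €44.81 = €5,072,940.10.
EBIT = €5,072,940.10 − €3,739,400 = €1,333,540.10.
So DOL = total CM / EBIT = €5,072,940.10 / €1,333,540.10 = 3.8041.
%ΔEBIT = DOL × %ΔSales = 3.8041 × +16.7% = +63.5%.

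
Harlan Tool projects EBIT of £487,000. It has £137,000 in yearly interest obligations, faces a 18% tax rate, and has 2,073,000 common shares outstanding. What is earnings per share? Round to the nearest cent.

Interest = £137,000.00, so EBT = £487,000 − £137,000.00 = £350,000.00.
After tax at 18%: net income = £350,000.00 × 0.82 = £287,000.00.
Per share: £287,000.00 / 2,073,000 shares = £0.14.

£0.14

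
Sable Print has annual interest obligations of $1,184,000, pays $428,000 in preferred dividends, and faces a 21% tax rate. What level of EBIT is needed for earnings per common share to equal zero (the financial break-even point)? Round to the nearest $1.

$1,725,772

Preferred dividends are paid after tax, so their pre-tax equivalent is $428,000 ÷ (1 − 0.21) = $541,772.15.
Financial break-even EBIT = interest + D_p ÷ (1 − t) = $1,184,000 + $541,772.15 = $1,725,772.15.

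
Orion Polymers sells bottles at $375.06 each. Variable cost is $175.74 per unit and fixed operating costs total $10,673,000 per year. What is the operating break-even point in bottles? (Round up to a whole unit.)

Each unit contributes $375.06 − $175.74 = $199.32.
Break-even Q = $10,673,000 / $199.32 = 53,547.06 → 53,548 bottles.

53,548 bottles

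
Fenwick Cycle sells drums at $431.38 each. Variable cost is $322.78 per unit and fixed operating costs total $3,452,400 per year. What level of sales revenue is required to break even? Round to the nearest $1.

Contribution margin per unit = $431.38 − $322.78 = $108.60, a CM ratio of $108.60 ÷ $431.38 = 0.2518.
Break-even revenue = fixed costs × price ÷ CM = $3,452,400 × $431.38 ÷ $108.60 = $13,713,594.

$13,713,594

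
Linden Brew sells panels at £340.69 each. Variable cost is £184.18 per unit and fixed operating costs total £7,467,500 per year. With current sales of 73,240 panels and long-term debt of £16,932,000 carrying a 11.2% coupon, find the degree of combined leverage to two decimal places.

5.46

Total contribution margin = 73,240 × £156.51 = £11,462,792.40.
EBIT = £11,462,792.40 − £7,467,500 = £3,995,292.40. Interest = £1,896,384.00, so EBIT − I = £2,098,908.40.
DCL = contribution ÷ (EBIT − I) = £11,462,792.40 ÷ £2,098,908.40 = 5.4613.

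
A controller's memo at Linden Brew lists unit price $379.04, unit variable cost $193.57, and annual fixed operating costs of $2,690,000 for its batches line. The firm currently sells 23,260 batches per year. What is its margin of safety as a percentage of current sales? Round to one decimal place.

Unit CM = price − variable cost = $379.04 − $193.57 = $185.47. Break-even units = $2,690,000 ÷ $185.47 = 14,503.69; break-even revenue = 14,503.69 × $379.04 = $5,497,479.92.
Actual sales revenue = 23,260 × $379.04 = $8,816,470.40.
Margin of safety = ($8,816,470.40 − $5,497,479.92) ÷ $8,816,470.40 = 37.6%.

37.6%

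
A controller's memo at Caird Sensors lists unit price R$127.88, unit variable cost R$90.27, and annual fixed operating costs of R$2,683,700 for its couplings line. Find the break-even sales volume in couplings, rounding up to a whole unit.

Contribution margin per unit = R$127.88 − R$90.27 = R$37.61.
Units to break even: R$2,683,700 ÷ R$37.61 = 71,356.02, rounded up to 71,357.

71,357 couplings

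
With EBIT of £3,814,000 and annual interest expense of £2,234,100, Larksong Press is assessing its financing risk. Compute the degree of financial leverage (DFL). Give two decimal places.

Interest = £2,234,100.00.
Degree of financial leverage = EBIT / (EBIT − interest) = £3,814,000 / £1,579,900.00 = 2.4141.

2.41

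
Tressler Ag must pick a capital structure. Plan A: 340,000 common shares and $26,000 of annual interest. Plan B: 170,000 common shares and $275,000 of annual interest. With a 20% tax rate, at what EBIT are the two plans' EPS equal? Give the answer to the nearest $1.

Set EPS_A = EPS_B: (EBIT − $26,000)(1 − 0.20) ÷ 340,000 = (EBIT − $275,000)(1 − 0.20) ÷ 170,000.
The (1 − t) factor cancels: (EBIT − 26,000) × 170,000 = (EBIT − 275,000) × 340,000.
EBIT × (340,000 − 170,000) = 275,000 × 340,000 − 26,000 × 170,000 = 89,080,000,000, so EBIT = 89,080,000,000 ÷ 170,000 = 524,000.00.

$524,000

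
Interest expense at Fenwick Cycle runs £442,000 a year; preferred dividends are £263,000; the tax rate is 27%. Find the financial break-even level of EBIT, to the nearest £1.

£802,274

Preferred dividends are paid after tax, so their pre-tax equivalent is £263,000 ÷ (1 − 0.27) = £360,273.97.
EPS = 0 when EBIT covers interest plus the pre-tax preferred burden: £442,000 + £360,273.97 = £802,273.97.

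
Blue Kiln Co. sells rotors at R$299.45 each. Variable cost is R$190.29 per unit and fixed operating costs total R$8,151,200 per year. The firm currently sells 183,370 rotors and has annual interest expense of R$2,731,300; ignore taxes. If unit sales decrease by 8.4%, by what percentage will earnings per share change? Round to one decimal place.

-18.4%

At 183,370 units, contribution = 183,370 × R$109.16 = R$20,016,669.20.
Operating income = contribution − fixed costs = R$20,016,669.20 − R$8,151,200 = R$11,865,469.20.
After interest of R$2,731,300.00, pre-tax earnings = R$9,134,169.20.
Degree of combined leverage = contribution ÷ (EBIT − I) = R$20,016,669.20 ÷ R$9,134,169.20 = 2.1914.
%ΔEPS = DCL × %ΔSales = 2.1914 × -8.4% = -18.4%.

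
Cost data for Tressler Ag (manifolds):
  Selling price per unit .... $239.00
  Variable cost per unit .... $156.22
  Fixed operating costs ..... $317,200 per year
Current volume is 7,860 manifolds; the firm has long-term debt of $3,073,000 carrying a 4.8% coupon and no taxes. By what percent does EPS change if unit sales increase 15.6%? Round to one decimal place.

At 7,860 units, contribution = 7,860 × $82.78 = $650,650.80.
Operating income = contribution − fixed costs = $650,650.80 − $317,200 = $333,450.80.
Interest = $147,504.00, so EBIT − I = $185,946.80.
DCL = total CM / (EBIT − I) = $650,650.80 / $185,946.80 = 3.4991.
%ΔEPS = DCL × %ΔSales = 3.4991 × +15.6% = +54.6%.

+54.6%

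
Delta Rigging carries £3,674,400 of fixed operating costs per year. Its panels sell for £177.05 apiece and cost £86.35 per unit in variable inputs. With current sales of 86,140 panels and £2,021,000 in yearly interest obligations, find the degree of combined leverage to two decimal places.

At 86,140 units, contribution = 86,140 × £90.70 = £7,812,898.00.
Operating income = contribution − fixed costs = £7,812,898.00 − £3,674,400 = £4,138,498.00. Interest = £2,021,000.00.
DOL = £7,812,898.00 ÷ £4,138,498.00 = 1.8879; DFL = £4,138,498.00 ÷ £2,117,498.00 = 1.9544.
DCL = DOL × DFL = 1.8879 × 1.9544 = 3.6897.

3.69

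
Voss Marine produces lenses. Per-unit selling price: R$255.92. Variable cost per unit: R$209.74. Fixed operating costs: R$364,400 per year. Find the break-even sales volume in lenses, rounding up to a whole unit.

7,891 lenses

Contribution margin per unit = R$255.92 − R$209.74 = R$46.18.
Break-even volume = fixed costs ÷ CM per unit = R$364,400 ÷ R$46.18 = 7,890.86, so 7,891 lenses.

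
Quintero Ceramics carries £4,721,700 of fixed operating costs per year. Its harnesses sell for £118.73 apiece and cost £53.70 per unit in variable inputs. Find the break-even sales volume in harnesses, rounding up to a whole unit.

72,609 harnesses

Unit CM = price − variable cost = £118.73 − £53.70 = £65.03.
Units to break even: £4,721,700 ÷ £65.03 = 72,608.03, rounded up to 72,609.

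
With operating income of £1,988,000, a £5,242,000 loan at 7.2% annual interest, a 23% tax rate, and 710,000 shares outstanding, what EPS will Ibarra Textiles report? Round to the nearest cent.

£1.75

Pre-tax income = £1,988,000 − £377,424.00 = £1,610,576.00.
Net income = £1,610,576.00 × (1 − 0.23) = £1,240,143.52.
EPS = £1,240,143.52 ÷ 710,000 = £1.75.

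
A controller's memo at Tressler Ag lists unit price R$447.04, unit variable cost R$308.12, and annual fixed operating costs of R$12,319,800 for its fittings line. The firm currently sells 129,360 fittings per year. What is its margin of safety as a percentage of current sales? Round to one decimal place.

Unit CM = price − variable cost = R$447.04 − R$308.12 = R$138.92. Break-even units = R$12,319,800 ÷ R$138.92 = 88,682.70; break-even revenue = 88,682.70 × R$447.04 = R$39,644,712.01.
Actual sales revenue = 129,360 × R$447.04 = R$57,829,094.40.
Margin of safety = (R$57,829,094.40 − R$39,644,712.01) ÷ R$57,829,094.40 = 31.4%.

31.4%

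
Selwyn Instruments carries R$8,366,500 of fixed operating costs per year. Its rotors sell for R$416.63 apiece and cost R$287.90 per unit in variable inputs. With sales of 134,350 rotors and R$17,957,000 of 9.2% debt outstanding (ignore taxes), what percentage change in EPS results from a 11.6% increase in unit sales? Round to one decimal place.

Total contribution margin = 134,350 × R$128.73 = R$17,294,875.50.
EBIT = R$17,294,875.50 − R$8,366,500 = R$8,928,375.50.
Interest = R$1,652,044.00, so EBIT − I = R$7,276,331.50.
DCL = total CM / (EBIT − I) = R$17,294,875.50 / R$7,276,331.50 = 2.3769.
EPS therefore changes by 2.3769 × (+11.6%) = +27.6%.

+27.6%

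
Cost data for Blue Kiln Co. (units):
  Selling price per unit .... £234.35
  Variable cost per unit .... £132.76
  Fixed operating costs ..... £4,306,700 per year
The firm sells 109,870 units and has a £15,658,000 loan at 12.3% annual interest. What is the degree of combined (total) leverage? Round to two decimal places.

Total contribution margin = 109,870 × £101.59 = £11,161,693.30.
Subtracting fixed costs: EBIT = £11,161,693.30 − £4,306,700 = £6,854,993.30. Interest = £1,925,934.00.
DOL = £11,161,693.30 ÷ £6,854,993.30 = 1.6283; DFL = £6,854,993.30 ÷ £4,929,059.30 = 1.3907.
DCL = DOL × DFL = 1.6283 × 1.3907 = 2.2645.

2.26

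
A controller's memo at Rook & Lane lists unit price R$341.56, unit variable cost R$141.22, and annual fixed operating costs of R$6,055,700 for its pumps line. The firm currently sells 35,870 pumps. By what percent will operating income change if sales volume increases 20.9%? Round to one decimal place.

Contribution at this volume is 35,870 × R$200.34 = R$7,186,195.80.
EBIT = R$7,186,195.80 − R$6,055,700 = R$1,130,495.80.
DOL = contribution ÷ EBIT = R$7,186,195.80 ÷ R$1,130,495.80 = 6.3567.
Operating income changes by 6.3567 × +20.9% = +132.9%.

+132.9%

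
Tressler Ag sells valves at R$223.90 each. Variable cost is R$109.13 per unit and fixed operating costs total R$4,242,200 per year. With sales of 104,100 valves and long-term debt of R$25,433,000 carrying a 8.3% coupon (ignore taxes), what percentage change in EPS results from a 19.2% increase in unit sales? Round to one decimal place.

+41.0%

Contribution at this volume is 104,100 × R$114.77 = R$11,947,557.00.
Operating income = contribution − fixed costs = R$11,947,557.00 − R$4,242,200 = R$7,705,357.00.
After interest of R$2,110,939.00, pre-tax earnings = R$5,594,418.00.
DCL = total CM / (EBIT − I) = R$11,947,557.00 / R$5,594,418.00 = 2.1356.
%ΔEPS = DCL × %ΔSales = 2.1356 × +19.2% = +41.0%.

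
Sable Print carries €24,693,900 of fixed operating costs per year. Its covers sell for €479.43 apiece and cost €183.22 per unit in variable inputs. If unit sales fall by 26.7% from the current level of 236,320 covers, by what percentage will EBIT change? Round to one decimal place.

-41.3%

Contribution at this volume is 236,320 × €296.21 = €70,000,347.20.
EBIT = €70,000,347.20 − €24,693,900 = €45,306,447.20.
So DOL = total CM / EBIT = €70,000,347.20 / €45,306,447.20 = 1.5450.
Operating income changes by 1.5450 × -26.7% = -41.3%.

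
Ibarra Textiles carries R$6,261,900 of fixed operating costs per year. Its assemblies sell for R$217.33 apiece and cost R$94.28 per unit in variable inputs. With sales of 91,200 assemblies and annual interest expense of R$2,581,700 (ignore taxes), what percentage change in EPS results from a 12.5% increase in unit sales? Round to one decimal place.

+59.0%

Contribution at this volume is 91,200 × R$123.05 = R$11,222,160.00.
EBIT = R$11,222,160.00 − R$6,261,900 = R$4,960,260.00.
Interest = R$2,581,700.00, so EBIT − I = R$2,378,560.00.
Degree of combined leverage = contribution ÷ (EBIT − I) = R$11,222,160.00 ÷ R$2,378,560.00 = 4.7180.
%ΔEPS = DCL × %ΔSales = 4.7180 × +12.5% = +59.0%.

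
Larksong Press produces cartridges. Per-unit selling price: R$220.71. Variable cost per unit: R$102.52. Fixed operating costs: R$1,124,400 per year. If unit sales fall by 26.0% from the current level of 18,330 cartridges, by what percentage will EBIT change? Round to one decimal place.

Contribution at this volume is 18,330 × R$118.19 = R$2,166,422.70.
Subtracting fixed costs: EBIT = R$2,166,422.70 − R$1,124,400 = R$1,042,022.70.
DOL = contribution ÷ EBIT = R$2,166,422.70 ÷ R$1,042,022.70 = 2.0791.
%ΔEBIT = DOL × %ΔSales = 2.0791 × -26.0% = -54.1%.

-54.1%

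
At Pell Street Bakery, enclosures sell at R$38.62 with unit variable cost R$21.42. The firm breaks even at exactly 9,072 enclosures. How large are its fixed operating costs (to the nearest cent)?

R$156,038.40

Contribution margin per unit = R$38.62 − R$21.42 = R$17.20.
Since BE = FC / CM, FC = 9,072 × R$17.20 = R$156,038.40.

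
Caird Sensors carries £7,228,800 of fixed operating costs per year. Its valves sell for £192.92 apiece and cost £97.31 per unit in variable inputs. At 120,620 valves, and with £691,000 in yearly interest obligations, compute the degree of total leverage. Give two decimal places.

Contribution at this volume is 120,620 × £95.61 = £11,532,478.20.
Operating income = contribution − fixed costs = £11,532,478.20 − £7,228,800 = £4,303,678.20. Interest = £691,000.00, so EBIT − I = £3,612,678.20.
DCL = contribution ÷ (EBIT − I) = £11,532,478.20 ÷ £3,612,678.20 = 3.1922.

3.19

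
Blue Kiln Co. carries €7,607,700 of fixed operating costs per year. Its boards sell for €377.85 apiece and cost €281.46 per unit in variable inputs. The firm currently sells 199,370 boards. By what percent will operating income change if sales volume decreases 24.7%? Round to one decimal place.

-40.9%

Total contribution margin = 199,370 × €96.39 = €19,217,274.30.
Operating income = contribution − fixed costs = €19,217,274.30 − €7,607,700 = €11,609,574.30.
DOL = contribution ÷ EBIT = €19,217,274.30 ÷ €11,609,574.30 = 1.6553.
So EBIT moves 1.6553 × (-24.7%) = -40.9%.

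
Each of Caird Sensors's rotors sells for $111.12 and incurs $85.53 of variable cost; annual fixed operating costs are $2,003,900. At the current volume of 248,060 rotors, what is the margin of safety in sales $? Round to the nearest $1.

Each unit contributes $111.12 − $85.53 = $25.59. Break-even units = $2,003,900 ÷ $25.59 = 78,307.93; break-even revenue = 78,307.93 × $111.12 = $8,701,577.49.
Current sales = 248,060 × $111.12 = $27,564,427.20.
Margin of safety = $27,564,427.20 − $8,701,577.49 = $18,862,850.

$18,862,850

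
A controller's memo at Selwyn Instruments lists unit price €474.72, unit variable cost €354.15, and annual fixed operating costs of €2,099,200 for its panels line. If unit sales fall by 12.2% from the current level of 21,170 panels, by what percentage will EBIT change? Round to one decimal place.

-68.7%

Contribution at this volume is 21,170 × €120.57 = €2,552,466.90.
EBIT = €2,552,466.90 − €2,099,200 = €453,266.90.
Degree of operating leverage = €2,552,466.90 / €453,266.90 = 5.6313.
%ΔEBIT = DOL × %ΔSales = 5.6313 × -12.2% = -68.7%.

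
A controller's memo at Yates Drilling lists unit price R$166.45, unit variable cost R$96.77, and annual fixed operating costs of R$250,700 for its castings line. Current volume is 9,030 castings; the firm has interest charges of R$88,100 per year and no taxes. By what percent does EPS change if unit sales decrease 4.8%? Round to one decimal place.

Contribution at this volume is 9,030 × R$69.68 = R$629,210.40.
Subtracting fixed costs: EBIT = R$629,210.40 − R$250,700 = R$378,510.40.
Interest = R$88,100.00, so EBIT − I = R$290,410.40.
Degree of combined leverage = contribution ÷ (EBIT − I) = R$629,210.40 ÷ R$290,410.40 = 2.1666.
EPS therefore changes by 2.1666 × (-4.8%) = -10.4%.

-10.4%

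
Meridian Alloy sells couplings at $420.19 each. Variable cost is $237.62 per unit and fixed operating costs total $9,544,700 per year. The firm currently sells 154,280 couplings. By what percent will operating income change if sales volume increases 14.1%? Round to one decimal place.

+21.3%

At 154,280 units, contribution = 154,280 × $182.57 = $28,166,899.60.
Operating income = contribution − fixed costs = $28,166,899.60 − $9,544,700 = $18,622,199.60.
So DOL = total CM / EBIT = $28,166,899.60 / $18,622,199.60 = 1.5125.
%ΔEBIT = DOL × %ΔSales = 1.5125 × +14.1% = +21.3%.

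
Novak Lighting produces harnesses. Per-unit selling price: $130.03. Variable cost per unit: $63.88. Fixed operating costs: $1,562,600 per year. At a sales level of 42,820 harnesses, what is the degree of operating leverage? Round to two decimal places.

Total contribution margin = 42,820 × $66.15 = $2,832,543.00.
Operating income = contribution − fixed costs = $2,832,543.00 − $1,562,600 = $1,269,943.00.
Degree of operating leverage = $2,832,543.00 / $1,269,943.00 = 2.2304.

2.23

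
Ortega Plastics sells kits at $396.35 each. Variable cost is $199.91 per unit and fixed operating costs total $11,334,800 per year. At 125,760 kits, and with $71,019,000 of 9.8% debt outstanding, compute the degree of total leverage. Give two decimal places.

3.85

Total contribution margin = 125,760 × $196.44 = $24,704,294.40.
Operating income = contribution − fixed costs = $24,704,294.40 − $11,334,800 = $13,369,494.40. Interest = $6,959,862.00, so EBIT − I = $6,409,632.40.
Degree of total leverage = total CM / (EBIT − interest) = $24,704,294.40 / $6,409,632.40 = 3.8542.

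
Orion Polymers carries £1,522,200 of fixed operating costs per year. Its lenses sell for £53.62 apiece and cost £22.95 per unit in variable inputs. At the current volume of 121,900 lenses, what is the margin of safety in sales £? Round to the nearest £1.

£3,875,034

Unit CM = price − variable cost = £53.62 − £22.95 = £30.67. Break-even units = £1,522,200 ÷ £30.67 = 49,631.56; break-even revenue = 49,631.56 × £53.62 = £2,661,244.34.
Actual sales revenue = 121,900 × £53.62 = £6,536,278.00.
Margin of safety = £6,536,278.00 − £2,661,244.34 = £3,875,034.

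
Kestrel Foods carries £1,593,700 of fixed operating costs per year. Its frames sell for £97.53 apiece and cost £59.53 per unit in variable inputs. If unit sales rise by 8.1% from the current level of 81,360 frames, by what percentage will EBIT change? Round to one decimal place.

+16.7%

Total contribution margin = 81,360 × £38.00 = £3,091,680.00.
EBIT = £3,091,680.00 − £1,593,700 = £1,497,980.00.
DOL = contribution ÷ EBIT = £3,091,680.00 ÷ £1,497,980.00 = 2.0639.
Operating income changes by 2.0639 × +8.1% = +16.7%.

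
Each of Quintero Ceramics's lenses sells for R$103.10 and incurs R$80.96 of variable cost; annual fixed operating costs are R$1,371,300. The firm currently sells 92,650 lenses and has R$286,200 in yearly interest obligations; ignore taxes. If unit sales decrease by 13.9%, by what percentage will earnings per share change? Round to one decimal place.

-72.4%

At 92,650 units, contribution = 92,650 × R$22.14 = R$2,051,271.00.
Subtracting fixed costs: EBIT = R$2,051,271.00 − R$1,371,300 = R$679,971.00.
Interest = R$286,200.00, so EBIT − I = R$393,771.00.
Degree of combined leverage = contribution ÷ (EBIT − I) = R$2,051,271.00 ÷ R$393,771.00 = 5.2093.
EPS therefore changes by 5.2093 × (-13.9%) = -72.4%.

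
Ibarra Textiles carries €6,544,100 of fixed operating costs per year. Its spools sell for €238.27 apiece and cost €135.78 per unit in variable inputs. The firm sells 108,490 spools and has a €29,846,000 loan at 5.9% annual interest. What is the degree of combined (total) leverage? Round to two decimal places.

3.95

Contribution at this volume is 108,490 × €102.49 = €11,119,140.10.
Subtracting fixed costs: EBIT = €11,119,140.10 − €6,544,100 = €4,575,040.10. Interest = €1,760,914.00.
DOL = €11,119,140.10 ÷ €4,575,040.10 = 2.4304; DFL = €4,575,040.10 ÷ €2,814,126.10 = 1.6257.
Combined leverage = 2.4304 × 1.6257 = 3.9511.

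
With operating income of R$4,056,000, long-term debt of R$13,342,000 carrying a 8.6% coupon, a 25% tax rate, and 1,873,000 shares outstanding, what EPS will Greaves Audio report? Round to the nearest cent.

Pre-tax income = R$4,056,000 − R$1,147,412.00 = R$2,908,588.00.
After tax at 25%: net income = R$2,908,588.00 × 0.75 = R$2,181,441.00.
Per share: R$2,181,441.00 / 1,873,000 shares = R$1.16.

R$1.16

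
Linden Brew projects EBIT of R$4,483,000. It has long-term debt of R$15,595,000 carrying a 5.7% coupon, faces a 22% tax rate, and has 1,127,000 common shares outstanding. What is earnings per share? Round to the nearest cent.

R$2.49

Pre-tax income = R$4,483,000 − R$888,915.00 = R$3,594,085.00.
Net income = R$3,594,085.00 × (1 − 0.22) = R$2,803,386.30.
EPS = R$2,803,386.30 ÷ 1,127,000 = R$2.49.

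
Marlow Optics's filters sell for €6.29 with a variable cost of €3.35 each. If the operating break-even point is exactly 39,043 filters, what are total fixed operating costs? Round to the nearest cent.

€114,786.42

Each unit contributes €6.29 − €3.35 = €2.94.
Fixed costs = break-even units × CM = 39,043 × €2.94 = €114,786.42.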